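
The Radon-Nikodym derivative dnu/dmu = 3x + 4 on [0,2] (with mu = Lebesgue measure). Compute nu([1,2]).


nu(A) = integral_A (dnu/dmu) dmu = integral_1^2 (3x + 4) dx
Step 1: Antiderivative F(x) = (3/2)x^2 + 4x
Step 2: F(2) = (3/2)*2^2 + 4*2 = 6 + 8 = 14
Step 3: F(1) = (3/2)*1^2 + 4*1 = 1.5 + 4 = 5.5
Step 4: nu([1,2]) = F(2) - F(1) = 14 - 5.5 = 8.5


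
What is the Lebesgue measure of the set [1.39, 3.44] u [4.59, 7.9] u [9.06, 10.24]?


For pairwise disjoint intervals, m(union) = sum of lengths.
= (3.44 - 1.39) + (7.9 - 4.59) + (10.24 - 9.06)
= 2.05 + 3.31 + 1.18
= 6.54


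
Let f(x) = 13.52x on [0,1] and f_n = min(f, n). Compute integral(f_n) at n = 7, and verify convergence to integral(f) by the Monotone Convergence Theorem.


f(x) = 13.52x on [0,1]; f_n(x) = min(13.52x, n). At n = 7:
Step 1: f(x) reaches 7 at x = 7/13.52 = 0.517751
Step 2: integral(f_7) = integral(13.52x, 0, 0.517751) + integral(7, 0.517751, 1)
       = 13.52*0.517751^2/2 + 7*(1 - 0.517751)
       = 1.81213 + 3.37574
       = 5.18787
Step 3: As n -> infinity, f_n increases to f, so by MCT integral(f_n) -> integral(f) = 13.52/2 = 6.76.
Convergence: integral(f_7) = 5.18787 -> 6.76 as n -> infinity


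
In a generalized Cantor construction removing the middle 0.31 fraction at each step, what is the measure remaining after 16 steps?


Step 1: At each step, fraction remaining = 1 - 0.31 = 0.69
Step 2: After 16 steps, measure = (0.69)^16
Result = 0.00264


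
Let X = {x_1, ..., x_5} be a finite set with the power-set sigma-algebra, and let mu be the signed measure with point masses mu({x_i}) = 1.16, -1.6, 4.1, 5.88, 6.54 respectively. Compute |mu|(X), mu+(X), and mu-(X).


Step 1: Every measurable set is a union of atoms (the cells / points), so a Hahn decomposition is
  obtained by grouping atoms by sign: P = union of atoms with mu > 0, N = union of the remaining atoms.
  Atoms in P (indices): 1, 3, 4, 5;  atoms in N (indices): 2
  Positive values: 1.16, 4.1, 5.88, 6.54
  Negative values: -1.6
Step 2: mu+(X) = mu(P) = sum of positive atom values = 17.68
Step 3: mu-(X) = -mu(N) = sum of |negative atom values| = 1.6
Step 4: |mu|(X) = mu+(X) + mu-(X) = 17.68 + 1.6 = 19.28


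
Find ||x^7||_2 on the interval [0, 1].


Step 1: ||f||_2 = (integral_0^1 |x^7|^2 dx)^(1/2)
     = (integral_0^1 x^14 dx)^(1/2)
Step 2: integral_0^1 x^14 dx = [x^15/(15)] from 0 to 1 = 1^15/15
     = 1/15 = 0.066667
Step 3: ||f||_2 = (0.066667)^(1/2) = 0.258199


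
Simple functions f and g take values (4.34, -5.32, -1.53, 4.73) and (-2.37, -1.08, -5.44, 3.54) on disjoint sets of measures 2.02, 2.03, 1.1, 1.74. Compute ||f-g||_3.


Step 1: Compute differences f_i - g_i:
  4.34 - -2.37 = 6.71
  -5.32 - -1.08 = -4.24
  -1.53 - -5.44 = 3.91
  4.73 - 3.54 = 1.19
Step 2: Compute |diff|^3 * measure for each set:
  |6.71|^3 * 2.02 = 302.111711 * 2.02 = 610.265656
  |-4.24|^3 * 2.03 = 76.225024 * 2.03 = 154.736799
  |3.91|^3 * 1.1 = 59.776471 * 1.1 = 65.754118
  |1.19|^3 * 1.74 = 1.685159 * 1.74 = 2.932177
Step 3: Sum = 833.68875
Step 4: ||f-g||_3 = (833.68875)^(1/3) = 9.411698


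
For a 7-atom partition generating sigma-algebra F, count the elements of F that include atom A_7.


Each element of F is a union of some subset S of the 7 atoms.
The element contains A_7 iff A_7 is in S.
So we count subsets S of {A_1,...,A_7} with A_7 in S: choose freely among the other 6 atoms.
Count = 2^(7-1) = 2^6 = 64.


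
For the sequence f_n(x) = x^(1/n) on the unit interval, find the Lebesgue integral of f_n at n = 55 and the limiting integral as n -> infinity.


At n = 55: f_55(x) = x^(1/55).
Step 1: integral(x^(1/55), 0, 1) = [x^(1/55+1) / (1/55+1)] from 0 to 1
     = 1 / (1/55 + 1) = 1 / ((55+1)/55) = 55/(55+1)
     = 55/56 = 0.982143
Step 2: As n -> infinity, f_n(x) = x^(1/n) -> 1 for x in (0,1], and f_n is increasing in n.
By MCT, lim_n integral(f_n) = integral(lim_n f_n) = integral(1, 0, 1) = 1.
Step 3: Verify convergence: 55/56 = 0.982143 -> 1


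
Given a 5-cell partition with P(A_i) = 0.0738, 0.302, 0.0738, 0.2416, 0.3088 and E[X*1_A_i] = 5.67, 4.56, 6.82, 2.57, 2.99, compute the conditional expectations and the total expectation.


For each cell A_i: E[X|A_i] = E[X*1_A_i] / P(A_i)
Step 1: E[X|A_1] = 5.67 / 0.0738 = 76.829268
Step 2: E[X|A_2] = 4.56 / 0.302 = 15.099338
Step 3: E[X|A_3] = 6.82 / 0.0738 = 92.411924
Step 4: E[X|A_4] = 2.57 / 0.2416 = 10.637417
Step 5: E[X|A_5] = 2.99 / 0.3088 = 9.682642
Verification: E[X] = sum E[X*1_A_i] = 5.67 + 4.56 + 6.82 + 2.57 + 2.99 = 22.61


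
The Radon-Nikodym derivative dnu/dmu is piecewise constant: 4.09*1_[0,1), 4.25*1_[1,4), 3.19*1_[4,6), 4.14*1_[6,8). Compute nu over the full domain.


Integrate each piece of the Radon-Nikodym derivative:
Step 1: integral_0^1 4.09 dx = 4.09*(1-0) = 4.09*1 = 4.09
Step 2: integral_1^4 4.25 dx = 4.25*(4-1) = 4.25*3 = 12.75
Step 3: integral_4^6 3.19 dx = 3.19*(6-4) = 3.19*2 = 6.38
Step 4: integral_6^8 4.14 dx = 4.14*(8-6) = 4.14*2 = 8.28
Total: 4.09 + 12.75 + 6.38 + 8.28 = 31.5


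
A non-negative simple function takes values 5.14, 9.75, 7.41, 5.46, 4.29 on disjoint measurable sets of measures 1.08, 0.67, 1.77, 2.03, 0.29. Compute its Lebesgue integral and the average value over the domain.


Step 1: Integral = sum(value_i * measure_i)
= 5.14*1.08 + 9.75*0.67 + 7.41*1.77 + 5.46*2.03 + 4.29*0.29
= 5.5512 + 6.5325 + 13.1157 + 11.0838 + 1.2441
= 37.5273
Step 2: Total measure of domain = 1.08 + 0.67 + 1.77 + 2.03 + 0.29 = 5.84
Step 3: Average value = 37.5273 / 5.84 = 6.425908


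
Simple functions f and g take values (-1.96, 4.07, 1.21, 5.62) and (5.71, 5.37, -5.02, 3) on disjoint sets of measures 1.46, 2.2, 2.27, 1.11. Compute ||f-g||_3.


Step 1: Compute differences f_i - g_i:
  -1.96 - 5.71 = -7.67
  4.07 - 5.37 = -1.3
  1.21 - -5.02 = 6.23
  5.62 - 3 = 2.62
Step 2: Compute |diff|^3 * measure for each set:
  |-7.67|^3 * 1.46 = 451.217663 * 1.46 = 658.777788
  |-1.3|^3 * 2.2 = 2.197 * 2.2 = 4.8334
  |6.23|^3 * 2.27 = 241.804367 * 2.27 = 548.895913
  |2.62|^3 * 1.11 = 17.984728 * 1.11 = 19.963048
Step 3: Sum = 1232.470149
Step 4: ||f-g||_3 = (1232.470149)^(1/3) = 10.72158


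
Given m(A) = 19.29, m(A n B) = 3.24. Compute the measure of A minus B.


m(A \ B) = m(A) - m(A n B)
= 19.29 - 3.24
= 16.05


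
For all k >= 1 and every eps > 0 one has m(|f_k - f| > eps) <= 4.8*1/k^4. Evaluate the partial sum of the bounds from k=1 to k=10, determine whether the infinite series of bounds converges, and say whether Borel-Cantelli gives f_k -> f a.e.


Step 1: List the terms 4.8*1/k^4 for k = 1 to 10:
  k=1: 4.8
  k=2: 0.3
  k=3: 0.059259
  k=4: 0.01875
  k=5: 0.00768
  k=6: 0.003704
  k=7: 0.001999
  k=8: 0.001172
  k=9: 7.315958e-04
  k=10: 4.800000e-04
Step 2: Partial sum = 4.8 + 0.3 + 0.059259 + 0.01875 + 0.00768 + 0.003704 + 0.001999 + 0.001172 + 7.315958e-04 + 4.800000e-04
     = 5.193776
Step 3: The full series sum_(k>=1) 4.8*1/k^4 converges (p-series with p = 4 > 1; a constant multiple of a convergent series converges).
Step 4: Fix eps > 0. Since sum_k m(|f_k - f| > eps) < infinity, the Borel-Cantelli lemma gives
        m(limsup_k {|f_k - f| > eps}) = 0, i.e. for a.e. x, |f_k(x) - f(x)| <= eps for all large k.
        Applying this with eps = 1/j for j = 1, 2, ... and intersecting the countably many full-measure sets,
        for a.e. x we get limsup_k |f_k(x) - f(x)| <= 1/j for every j, hence f_k -> f almost everywhere.
Conclusion: series converges; Borel-Cantelli yields f_k -> f a.e.


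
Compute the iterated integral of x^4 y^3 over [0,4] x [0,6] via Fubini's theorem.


By Fubini's theorem, the double integral factors as a product of single integrals:
Step 1: integral_0^4 x^4 dx = [x^5/5] from 0 to 4
     = 4^5/5 = 204.8
Step 2: integral_0^6 y^3 dy = [y^4/4] from 0 to 6
     = 6^4/4 = 324
Step 3: Double integral = 204.8 * 324 = 66355.2


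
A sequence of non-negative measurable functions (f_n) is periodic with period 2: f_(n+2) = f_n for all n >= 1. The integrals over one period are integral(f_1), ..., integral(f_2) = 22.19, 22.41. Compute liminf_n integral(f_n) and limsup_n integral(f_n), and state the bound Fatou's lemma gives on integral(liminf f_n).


The sequence (integral(f_n)) is periodic with period 2, repeating the values 22.19, 22.41 indefinitely.
Step 1: For a periodic sequence, every tail (a_m, a_(m+1), ...) contains all 2 period values infinitely often.
Step 2: Hence inf of every tail = min of the period values = min(22.19, 22.41) = 22.19.
        liminf_n integral(f_n) = sup over m of (inf of tail from m) = 22.19.
Step 3: Similarly sup of every tail = max of the period values = 22.41.
        limsup_n integral(f_n) = 22.41.
Step 4: Fatou's lemma: integral(liminf_n f_n) <= liminf_n integral(f_n) = 22.19.
        So the integral of the pointwise liminf is at most 22.19.


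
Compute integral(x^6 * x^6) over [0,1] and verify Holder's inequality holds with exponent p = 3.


Step 1: Exact integral of f*g = integral(x^12, 0, 1) = 1/13
     = 0.076923
Step 2: Holder bound with p=3, q=1.5:
  ||f||_p = (integral x^18 dx)^(1/3) = (1/19)^(1/3) = 0.374756
  ||g||_q = (integral x^9 dx)^(1/1.5) = (1/10)^(1/1.5) = 0.215443
Step 3: Holder bound = ||f||_p * ||g||_q = 0.374756 * 0.215443 = 0.080739
Verification: 0.076923 <= 0.080739 (Holder holds)


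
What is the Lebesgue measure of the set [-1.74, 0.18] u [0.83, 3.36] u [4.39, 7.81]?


For pairwise disjoint intervals, m(union) = sum of lengths.
= (0.18 - -1.74) + (3.36 - 0.83) + (7.81 - 4.39)
= 1.92 + 2.53 + 3.42
= 7.87


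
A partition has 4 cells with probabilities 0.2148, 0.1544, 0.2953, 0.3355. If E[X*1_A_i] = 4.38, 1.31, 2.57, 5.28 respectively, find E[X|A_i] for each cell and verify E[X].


For each cell A_i: E[X|A_i] = E[X*1_A_i] / P(A_i)
Step 1: E[X|A_1] = 4.38 / 0.2148 = 20.391061
Step 2: E[X|A_2] = 1.31 / 0.1544 = 8.484456
Step 3: E[X|A_3] = 2.57 / 0.2953 = 8.703014
Step 4: E[X|A_4] = 5.28 / 0.3355 = 15.737705
Verification: E[X] = sum E[X*1_A_i] = 4.38 + 1.31 + 2.57 + 5.28 = 13.54


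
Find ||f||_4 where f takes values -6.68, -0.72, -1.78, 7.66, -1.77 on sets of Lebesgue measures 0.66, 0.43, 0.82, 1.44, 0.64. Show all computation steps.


Step 1: Compute |f_i|^4 for each value:
  |-6.68|^4 = 1991.158582
  |-0.72|^4 = 0.268739
  |-1.78|^4 = 10.038759
  |7.66|^4 = 3442.826035
  |-1.77|^4 = 9.815062
Step 2: Multiply by measures and sum:
  1991.158582 * 0.66 = 1314.164664
  0.268739 * 0.43 = 0.115558
  10.038759 * 0.82 = 8.231782
  3442.826035 * 1.44 = 4957.669491
  9.815062 * 0.64 = 6.28164
Sum = 1314.164664 + 0.115558 + 8.231782 + 4957.669491 + 6.28164 = 6286.463134
Step 3: Take the p-th root:
||f||_4 = (6286.463134)^(1/4) = 8.904337


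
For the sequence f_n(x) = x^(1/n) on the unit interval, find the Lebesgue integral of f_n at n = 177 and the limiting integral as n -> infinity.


At n = 177: f_177(x) = x^(1/177).
Step 1: integral(x^(1/177), 0, 1) = [x^(1/177+1) / (1/177+1)] from 0 to 1
     = 1 / (1/177 + 1) = 1 / ((177+1)/177) = 177/(177+1)
     = 177/178 = 0.994382
Step 2: As n -> infinity, f_n(x) = x^(1/n) -> 1 for x in (0,1], and f_n is increasing in n.
By MCT, lim_n integral(f_n) = integral(lim_n f_n) = integral(1, 0, 1) = 1.
Step 3: Verify convergence: 177/178 = 0.994382 -> 1


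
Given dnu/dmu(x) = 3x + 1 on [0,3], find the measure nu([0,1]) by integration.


nu(A) = integral_A (dnu/dmu) dmu = integral_0^1 (3x + 1) dx
Step 1: Antiderivative F(x) = (3/2)x^2 + 1x
Step 2: F(1) = (3/2)*1^2 + 1*1 = 1.5 + 1 = 2.5
Step 3: F(0) = (3/2)*0^2 + 1*0 = 0.0 + 0 = 0.0
Step 4: nu([0,1]) = F(1) - F(0) = 2.5 - 0.0 = 2.5


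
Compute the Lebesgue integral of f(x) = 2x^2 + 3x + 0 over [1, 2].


The Lebesgue integral of a Riemann-integrable function agrees with the Riemann integral.
Antiderivative F(x) = (2/3)x^3 + (3/2)x^2 + 0x
F(2) = (2/3)*2^3 + (3/2)*2^2 + 0*2
     = (2/3)*8 + (3/2)*4 + 0*2
     = 5.333333 + 6 + 0
     = 11.333333
F(1) = 2.166667
Integral = F(2) - F(1) = 11.333333 - 2.166667 = 9.166667


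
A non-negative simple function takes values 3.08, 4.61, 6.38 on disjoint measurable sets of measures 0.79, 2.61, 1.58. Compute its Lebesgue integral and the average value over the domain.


Step 1: Integral = sum(value_i * measure_i)
= 3.08*0.79 + 4.61*2.61 + 6.38*1.58
= 2.4332 + 12.0321 + 10.0804
= 24.5457
Step 2: Total measure of domain = 0.79 + 2.61 + 1.58 = 4.98
Step 3: Average value = 24.5457 / 4.98 = 4.928855


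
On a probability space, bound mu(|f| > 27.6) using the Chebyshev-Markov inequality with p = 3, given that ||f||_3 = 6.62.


Chebyshev/Markov inequality: mu(|f| > eps) <= (||f||_p / eps)^p
Step 1: ||f||_3 / eps = 6.62 / 27.6 = 0.239855
Step 2: Raise to power p = 3:
  (0.239855)^3 = 0.013799
Step 3: Therefore mu(|f| > 27.6) <= 0.013799


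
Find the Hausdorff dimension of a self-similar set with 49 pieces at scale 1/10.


For a self-similar set with N copies scaled by 1/r:
dim_H = log(N)/log(r) = log(49)/log(10)
= 3.89182/2.302585
= 1.690196


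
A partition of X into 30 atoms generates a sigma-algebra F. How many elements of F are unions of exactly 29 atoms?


Each element of F is a union of some subset of the 30 atoms.
Elements that are unions of exactly 29 atoms correspond to 29-element subsets of the 30 atoms.
Count = C(30, 29) = 30! / (29! * 1!) = 30.


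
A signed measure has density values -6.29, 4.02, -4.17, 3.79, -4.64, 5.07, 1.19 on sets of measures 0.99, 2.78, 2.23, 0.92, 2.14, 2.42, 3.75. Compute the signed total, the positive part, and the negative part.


Step 1: Compute signed measure on each set:
  Set 1: -6.29 * 0.99 = -6.2271
  Set 2: 4.02 * 2.78 = 11.1756
  Set 3: -4.17 * 2.23 = -9.2991
  Set 4: 3.79 * 0.92 = 3.4868
  Set 5: -4.64 * 2.14 = -9.9296
  Set 6: 5.07 * 2.42 = 12.2694
  Set 7: 1.19 * 3.75 = 4.4625
Step 2: Total signed measure = (-6.2271) + (11.1756) + (-9.2991) + (3.4868) + (-9.9296) + (12.2694) + (4.4625)
     = 5.9385
Step 3: Positive part mu+(X) = sum of positive contributions = 31.3943
Step 4: Negative part mu-(X) = |sum of negative contributions| = 25.4558


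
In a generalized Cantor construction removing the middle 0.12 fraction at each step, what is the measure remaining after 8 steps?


Step 1: At each step, fraction remaining = 1 - 0.12 = 0.88
Step 2: After 8 steps, measure = (0.88)^8
Result = 0.359635


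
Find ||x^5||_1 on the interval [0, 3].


Step 1: ||f||_1 = (integral_0^3 |x^5|^1 dx)^(1/1)
     = (integral_0^3 x^5 dx)^(1/1)
Step 2: integral_0^3 x^5 dx = [x^6/(6)] from 0 to 3 = 3^6/6
     = 729/6 = 121.5
Step 3: ||f||_1 = (121.5)^(1/1) = 121.5


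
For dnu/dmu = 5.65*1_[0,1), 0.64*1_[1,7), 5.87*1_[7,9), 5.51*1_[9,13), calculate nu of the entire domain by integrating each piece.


Integrate each piece of the Radon-Nikodym derivative:
Step 1: integral_0^1 5.65 dx = 5.65*(1-0) = 5.65*1 = 5.65
Step 2: integral_1^7 0.64 dx = 0.64*(7-1) = 0.64*6 = 3.84
Step 3: integral_7^9 5.87 dx = 5.87*(9-7) = 5.87*2 = 11.74
Step 4: integral_9^13 5.51 dx = 5.51*(13-9) = 5.51*4 = 22.04
Total: 5.65 + 3.84 + 11.74 + 22.04 = 43.27


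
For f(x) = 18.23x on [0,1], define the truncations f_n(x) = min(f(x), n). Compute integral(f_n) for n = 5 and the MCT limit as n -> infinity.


f(x) = 18.23x on [0,1]; f_n(x) = min(18.23x, n). At n = 5:
Step 1: f(x) reaches 5 at x = 5/18.23 = 0.274273
Step 2: integral(f_5) = integral(18.23x, 0, 0.274273) + integral(5, 0.274273, 1)
       = 18.23*0.274273^2/2 + 5*(1 - 0.274273)
       = 0.685683 + 3.628634
       = 4.314317
Step 3: As n -> infinity, f_n increases to f, so by MCT integral(f_n) -> integral(f) = 18.23/2 = 9.115.
Convergence: integral(f_5) = 4.314317 -> 9.115 as n -> infinity


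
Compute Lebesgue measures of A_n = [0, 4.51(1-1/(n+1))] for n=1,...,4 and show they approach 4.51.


By continuity of measure from below: if A_n increases to A, then m(A_n) -> m(A).
Here A = [0, 4.51], so m(A) = 4.51
Step 1: a_1 = 4.51*(1 - 1/2) = 2.255, m(A_1) = 2.255
Step 2: a_2 = 4.51*(1 - 1/3) = 3.0067, m(A_2) = 3.0067
Step 3: a_3 = 4.51*(1 - 1/4) = 3.3825, m(A_3) = 3.3825
Step 4: a_4 = 4.51*(1 - 1/5) = 3.608, m(A_4) = 3.608
Limit: m(A_n) -> m([0,4.51]) = 4.51


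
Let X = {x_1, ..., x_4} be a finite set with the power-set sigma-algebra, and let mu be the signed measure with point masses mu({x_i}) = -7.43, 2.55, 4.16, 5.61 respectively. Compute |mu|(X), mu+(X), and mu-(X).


Step 1: Every measurable set is a union of atoms (the cells / points), so a Hahn decomposition is
  obtained by grouping atoms by sign: P = union of atoms with mu > 0, N = union of the remaining atoms.
  Atoms in P (indices): 2, 3, 4;  atoms in N (indices): 1
  Positive values: 2.55, 4.16, 5.61
  Negative values: -7.43
Step 2: mu+(X) = mu(P) = sum of positive atom values = 12.32
Step 3: mu-(X) = -mu(N) = sum of |negative atom values| = 7.43
Step 4: |mu|(X) = mu+(X) + mu-(X) = 12.32 + 7.43 = 19.75


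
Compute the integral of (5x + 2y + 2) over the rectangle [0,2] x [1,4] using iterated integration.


By Fubini, integrate in x first, then y.
Step 1: Fix y, integrate over x in [0,2]:
  integral(5x + 2y + 2, x=0..2)
  = 5*(2^2 - 0^2)/2 + (2y + 2)*(2 - 0)
  = 10 + (2y + 2)*2
  = 10 + 4y + 4
  = 14 + 4y
Step 2: Integrate over y in [1,4]:
  integral(14 + 4y, y=1..4)
  = 14*3 + 4*(4^2 - 1^2)/2
  = 42 + 30
  = 72


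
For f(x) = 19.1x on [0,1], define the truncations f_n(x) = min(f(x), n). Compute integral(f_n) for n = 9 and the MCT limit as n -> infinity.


f(x) = 19.1x on [0,1]; f_n(x) = min(19.1x, n). At n = 9:
Step 1: f(x) reaches 9 at x = 9/19.1 = 0.471204
Step 2: integral(f_9) = integral(19.1x, 0, 0.471204) + integral(9, 0.471204, 1)
       = 19.1*0.471204^2/2 + 9*(1 - 0.471204)
       = 2.120419 + 4.759162
       = 6.879581
Step 3: As n -> infinity, f_n increases to f, so by MCT integral(f_n) -> integral(f) = 19.1/2 = 9.55.
Convergence: integral(f_9) = 6.879581 -> 9.55 as n -> infinity


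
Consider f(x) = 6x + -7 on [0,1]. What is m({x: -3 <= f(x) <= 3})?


f^(-1)([-3, 3]) = {x : -3 <= 6x + -7 <= 3}
Solving: (-3 - -7)/6 <= x <= (3 - -7)/6
= [0.666667, 1.666667]
Intersecting with [0,1]: [0.666667, 1]
Measure = 1 - 0.666667 = 0.333333


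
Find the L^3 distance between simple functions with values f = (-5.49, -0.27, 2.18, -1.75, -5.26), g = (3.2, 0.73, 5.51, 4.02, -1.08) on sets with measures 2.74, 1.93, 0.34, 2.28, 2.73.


Step 1: Compute differences f_i - g_i:
  -5.49 - 3.2 = -8.69
  -0.27 - 0.73 = -1
  2.18 - 5.51 = -3.33
  -1.75 - 4.02 = -5.77
  -5.26 - -1.08 = -4.18
Step 2: Compute |diff|^3 * measure for each set:
  |-8.69|^3 * 2.74 = 656.234909 * 2.74 = 1798.083651
  |-1|^3 * 1.93 = 1 * 1.93 = 1.93
  |-3.33|^3 * 0.34 = 36.926037 * 0.34 = 12.554853
  |-5.77|^3 * 2.28 = 192.100033 * 2.28 = 437.988075
  |-4.18|^3 * 2.73 = 73.034632 * 2.73 = 199.384545
Step 3: Sum = 2449.941124
Step 4: ||f-g||_3 = (2449.941124)^(1/3) = 13.48089


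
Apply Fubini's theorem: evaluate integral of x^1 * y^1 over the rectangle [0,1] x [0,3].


By Fubini's theorem, the double integral factors as a product of single integrals:
Step 1: integral_0^1 x^1 dx = [x^2/2] from 0 to 1
     = 1^2/2 = 0.5
Step 2: integral_0^3 y^1 dy = [y^2/2] from 0 to 3
     = 3^2/2 = 4.5
Step 3: Double integral = 0.5 * 4.5 = 2.25


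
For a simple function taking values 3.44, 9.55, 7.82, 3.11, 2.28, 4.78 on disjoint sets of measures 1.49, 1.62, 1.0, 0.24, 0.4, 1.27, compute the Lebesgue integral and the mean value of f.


Step 1: Integral = sum(value_i * measure_i)
= 3.44*1.49 + 9.55*1.62 + 7.82*1.0 + 3.11*0.24 + 2.28*0.4 + 4.78*1.27
= 5.1256 + 15.471 + 7.82 + 0.7464 + 0.912 + 6.0706
= 36.1456
Step 2: Total measure of domain = 1.49 + 1.62 + 1.0 + 0.24 + 0.4 + 1.27 = 6.02
Step 3: Average value = 36.1456 / 6.02 = 6.004252


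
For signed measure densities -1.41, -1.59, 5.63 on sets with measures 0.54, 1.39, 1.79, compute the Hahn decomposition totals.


Step 1: Compute signed measure on each set:
  Set 1: -1.41 * 0.54 = -0.7614
  Set 2: -1.59 * 1.39 = -2.2101
  Set 3: 5.63 * 1.79 = 10.0777
Step 2: Total signed measure = (-0.7614) + (-2.2101) + (10.0777)
     = 7.1062
Step 3: Positive part mu+(X) = sum of positive contributions = 10.0777
Step 4: Negative part mu-(X) = |sum of negative contributions| = 2.9715


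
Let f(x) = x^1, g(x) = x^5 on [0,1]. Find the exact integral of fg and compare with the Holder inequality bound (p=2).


Step 1: Exact integral of f*g = integral(x^6, 0, 1) = 1/7
     = 0.142857
Step 2: Holder bound with p=2, q=2:
  ||f||_p = (integral x^2 dx)^(1/2) = (1/3)^(1/2) = 0.57735
  ||g||_q = (integral x^10 dx)^(1/2) = (1/11)^(1/2) = 0.301511
Step 3: Holder bound = ||f||_p * ||g||_q = 0.57735 * 0.301511 = 0.174078
Verification: 0.142857 <= 0.174078 (Holder holds)


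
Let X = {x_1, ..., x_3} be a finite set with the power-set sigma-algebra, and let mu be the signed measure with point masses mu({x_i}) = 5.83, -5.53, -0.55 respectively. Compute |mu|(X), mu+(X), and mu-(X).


Step 1: Every measurable set is a union of atoms (the cells / points), so a Hahn decomposition is
  obtained by grouping atoms by sign: P = union of atoms with mu > 0, N = union of the remaining atoms.
  Atoms in P (indices): 1;  atoms in N (indices): 2, 3
  Positive values: 5.83
  Negative values: -5.53, -0.55
Step 2: mu+(X) = mu(P) = sum of positive atom values = 5.83
Step 3: mu-(X) = -mu(N) = sum of |negative atom values| = 6.08
Step 4: |mu|(X) = mu+(X) + mu-(X) = 5.83 + 6.08 = 11.91


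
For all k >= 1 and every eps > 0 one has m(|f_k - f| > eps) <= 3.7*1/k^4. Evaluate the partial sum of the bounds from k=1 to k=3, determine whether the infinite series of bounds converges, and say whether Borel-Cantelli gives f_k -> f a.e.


Step 1: List the terms 3.7*1/k^4 for k = 1 to 3:
  k=1: 3.7
  k=2: 0.23125
  k=3: 0.045679
Step 2: Partial sum = 3.7 + 0.23125 + 0.045679
     = 3.976929
Step 3: The full series sum_(k>=1) 3.7*1/k^4 converges (p-series with p = 4 > 1; a constant multiple of a convergent series converges).
Step 4: Fix eps > 0. Since sum_k m(|f_k - f| > eps) < infinity, the Borel-Cantelli lemma gives
        m(limsup_k {|f_k - f| > eps}) = 0, i.e. for a.e. x, |f_k(x) - f(x)| <= eps for all large k.
        Applying this with eps = 1/j for j = 1, 2, ... and intersecting the countably many full-measure sets,
        for a.e. x we get limsup_k |f_k(x) - f(x)| <= 1/j for every j, hence f_k -> f almost everywhere.
Conclusion: series converges; Borel-Cantelli yields f_k -> f a.e.


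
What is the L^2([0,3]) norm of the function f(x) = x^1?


Step 1: ||f||_2 = (integral_0^3 |x^1|^2 dx)^(1/2)
     = (integral_0^3 x^2 dx)^(1/2)
Step 2: integral_0^3 x^2 dx = [x^3/(3)] from 0 to 3 = 3^3/3
     = 27/3 = 9
Step 3: ||f||_2 = (9)^(1/2) = 3


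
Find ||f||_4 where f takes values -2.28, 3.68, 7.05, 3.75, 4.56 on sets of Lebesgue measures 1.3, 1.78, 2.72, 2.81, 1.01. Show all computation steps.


Step 1: Compute |f_i|^4 for each value:
  |-2.28|^4 = 27.023363
  |3.68|^4 = 183.396598
  |7.05|^4 = 2470.338506
  |3.75|^4 = 197.753906
  |4.56|^4 = 432.373801
Step 2: Multiply by measures and sum:
  27.023363 * 1.3 = 35.130371
  183.396598 * 1.78 = 326.445944
  2470.338506 * 2.72 = 6719.320737
  197.753906 * 2.81 = 555.688477
  432.373801 * 1.01 = 436.697539
Sum = 35.130371 + 326.445944 + 6719.320737 + 555.688477 + 436.697539 = 8073.283068
Step 3: Take the p-th root:
||f||_4 = (8073.283068)^(1/4) = 9.479


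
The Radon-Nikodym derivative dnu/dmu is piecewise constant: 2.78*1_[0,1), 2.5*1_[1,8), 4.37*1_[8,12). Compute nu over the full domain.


Integrate each piece of the Radon-Nikodym derivative:
Step 1: integral_0^1 2.78 dx = 2.78*(1-0) = 2.78*1 = 2.78
Step 2: integral_1^8 2.5 dx = 2.5*(8-1) = 2.5*7 = 17.5
Step 3: integral_8^12 4.37 dx = 4.37*(12-8) = 4.37*4 = 17.48
Total: 2.78 + 17.5 + 17.48 = 37.76


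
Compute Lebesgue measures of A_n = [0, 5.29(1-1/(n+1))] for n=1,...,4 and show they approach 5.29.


By continuity of measure from below: if A_n increases to A, then m(A_n) -> m(A).
Here A = [0, 5.29], so m(A) = 5.29
Step 1: a_1 = 5.29*(1 - 1/2) = 2.645, m(A_1) = 2.645
Step 2: a_2 = 5.29*(1 - 1/3) = 3.5267, m(A_2) = 3.5267
Step 3: a_3 = 5.29*(1 - 1/4) = 3.9675, m(A_3) = 3.9675
Step 4: a_4 = 5.29*(1 - 1/5) = 4.232, m(A_4) = 4.232
Limit: m(A_n) -> m([0,5.29]) = 5.29


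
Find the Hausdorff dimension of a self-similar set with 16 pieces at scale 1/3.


For a self-similar set with N copies scaled by 1/r:
dim_H = log(N)/log(r) = log(16)/log(3)
= 2.772589/1.098612
= 2.523719


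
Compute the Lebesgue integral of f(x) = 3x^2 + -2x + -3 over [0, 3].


The Lebesgue integral of a Riemann-integrable function agrees with the Riemann integral.
Antiderivative F(x) = (3/3)x^3 + (-2/2)x^2 + -3x
F(3) = (3/3)*3^3 + (-2/2)*3^2 + -3*3
     = (3/3)*27 + (-2/2)*9 + -3*3
     = 27 + -9 + -9
     = 9
F(0) = 0.0
Integral = F(3) - F(0) = 9 - 0.0 = 9


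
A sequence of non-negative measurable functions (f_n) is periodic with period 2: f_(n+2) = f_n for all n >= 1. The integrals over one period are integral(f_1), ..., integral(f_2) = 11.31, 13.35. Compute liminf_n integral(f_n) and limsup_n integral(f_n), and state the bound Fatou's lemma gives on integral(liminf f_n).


The sequence (integral(f_n)) is periodic with period 2, repeating the values 11.31, 13.35 indefinitely.
Step 1: For a periodic sequence, every tail (a_m, a_(m+1), ...) contains all 2 period values infinitely often.
Step 2: Hence inf of every tail = min of the period values = min(11.31, 13.35) = 11.31.
        liminf_n integral(f_n) = sup over m of (inf of tail from m) = 11.31.
Step 3: Similarly sup of every tail = max of the period values = 13.35.
        limsup_n integral(f_n) = 13.35.
Step 4: Fatou's lemma: integral(liminf_n f_n) <= liminf_n integral(f_n) = 11.31.
        So the integral of the pointwise liminf is at most 11.31.


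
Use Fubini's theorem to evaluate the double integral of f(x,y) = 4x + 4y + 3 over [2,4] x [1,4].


By Fubini, integrate in x first, then y.
Step 1: Fix y, integrate over x in [2,4]:
  integral(4x + 4y + 3, x=2..4)
  = 4*(4^2 - 2^2)/2 + (4y + 3)*(4 - 2)
  = 24 + (4y + 3)*2
  = 24 + 8y + 6
  = 30 + 8y
Step 2: Integrate over y in [1,4]:
  integral(30 + 8y, y=1..4)
  = 30*3 + 8*(4^2 - 1^2)/2
  = 90 + 60
  = 150


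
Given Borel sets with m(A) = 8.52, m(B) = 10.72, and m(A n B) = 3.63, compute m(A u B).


By inclusion-exclusion: m(A u B) = m(A) + m(B) - m(A n B)
= 8.52 + 10.72 - 3.63
= 15.61


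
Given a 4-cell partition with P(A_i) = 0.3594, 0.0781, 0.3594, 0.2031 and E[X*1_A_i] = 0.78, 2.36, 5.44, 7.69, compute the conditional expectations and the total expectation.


For each cell A_i: E[X|A_i] = E[X*1_A_i] / P(A_i)
Step 1: E[X|A_1] = 0.78 / 0.3594 = 2.170284
Step 2: E[X|A_2] = 2.36 / 0.0781 = 30.21767
Step 3: E[X|A_3] = 5.44 / 0.3594 = 15.136338
Step 4: E[X|A_4] = 7.69 / 0.2031 = 37.863122
Verification: E[X] = sum E[X*1_A_i] = 0.78 + 2.36 + 5.44 + 7.69 = 16.27


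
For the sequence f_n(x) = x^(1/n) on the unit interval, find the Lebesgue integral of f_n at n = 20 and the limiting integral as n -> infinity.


At n = 20: f_20(x) = x^(1/20).
Step 1: integral(x^(1/20), 0, 1) = [x^(1/20+1) / (1/20+1)] from 0 to 1
     = 1 / (1/20 + 1) = 1 / ((20+1)/20) = 20/(20+1)
     = 20/21 = 0.952381
Step 2: As n -> infinity, f_n(x) = x^(1/n) -> 1 for x in (0,1], and f_n is increasing in n.
By MCT, lim_n integral(f_n) = integral(lim_n f_n) = integral(1, 0, 1) = 1.
Step 3: Verify convergence: 20/21 = 0.952381 -> 1


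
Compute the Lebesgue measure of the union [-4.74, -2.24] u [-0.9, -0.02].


For pairwise disjoint intervals, m(union) = sum of lengths.
= (-2.24 - -4.74) + (-0.02 - -0.9)
= 2.5 + 0.88
= 3.38


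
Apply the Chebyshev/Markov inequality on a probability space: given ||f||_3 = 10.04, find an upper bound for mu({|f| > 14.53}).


Chebyshev/Markov inequality: mu(|f| > eps) <= (||f||_p / eps)^p
Step 1: ||f||_3 / eps = 10.04 / 14.53 = 0.690984
Step 2: Raise to power p = 3:
  (0.690984)^3 = 0.329917
Step 3: Therefore mu(|f| > 14.53) <= 0.329917


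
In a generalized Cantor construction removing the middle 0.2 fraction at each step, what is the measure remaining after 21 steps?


Step 1: At each step, fraction remaining = 1 - 0.2 = 0.8
Step 2: After 21 steps, measure = (0.8)^21
Result = 0.009223


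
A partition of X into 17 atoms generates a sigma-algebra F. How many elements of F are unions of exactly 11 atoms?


Each element of F is a union of some subset of the 17 atoms.
Elements that are unions of exactly 11 atoms correspond to 11-element subsets of the 17 atoms.
Count = C(17, 11) = 17! / (11! * 6!) = 12376.


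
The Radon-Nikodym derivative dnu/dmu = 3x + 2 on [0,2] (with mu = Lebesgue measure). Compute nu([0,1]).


nu(A) = integral_A (dnu/dmu) dmu = integral_0^1 (3x + 2) dx
Step 1: Antiderivative F(x) = (3/2)x^2 + 2x
Step 2: F(1) = (3/2)*1^2 + 2*1 = 1.5 + 2 = 3.5
Step 3: F(0) = (3/2)*0^2 + 2*0 = 0.0 + 0 = 0.0
Step 4: nu([0,1]) = F(1) - F(0) = 3.5 - 0.0 = 3.5


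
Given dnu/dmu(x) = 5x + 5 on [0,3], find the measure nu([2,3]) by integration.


nu(A) = integral_A (dnu/dmu) dmu = integral_2^3 (5x + 5) dx
Step 1: Antiderivative F(x) = (5/2)x^2 + 5x
Step 2: F(3) = (5/2)*3^2 + 5*3 = 22.5 + 15 = 37.5
Step 3: F(2) = (5/2)*2^2 + 5*2 = 10 + 10 = 20
Step 4: nu([2,3]) = F(3) - F(2) = 37.5 - 20 = 17.5


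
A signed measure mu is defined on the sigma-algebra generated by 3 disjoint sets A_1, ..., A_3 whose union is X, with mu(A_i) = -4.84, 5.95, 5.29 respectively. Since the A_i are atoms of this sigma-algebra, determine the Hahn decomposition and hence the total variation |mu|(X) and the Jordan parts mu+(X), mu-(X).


Step 1: Every measurable set is a union of atoms (the cells / points), so a Hahn decomposition is
  obtained by grouping atoms by sign: P = union of atoms with mu > 0, N = union of the remaining atoms.
  Atoms in P (indices): 2, 3;  atoms in N (indices): 1
  Positive values: 5.95, 5.29
  Negative values: -4.84
Step 2: mu+(X) = mu(P) = sum of positive atom values = 11.24
Step 3: mu-(X) = -mu(N) = sum of |negative atom values| = 4.84
Step 4: |mu|(X) = mu+(X) + mu-(X) = 11.24 + 4.84 = 16.08


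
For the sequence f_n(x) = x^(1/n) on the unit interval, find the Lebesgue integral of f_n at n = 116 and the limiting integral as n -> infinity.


At n = 116: f_116(x) = x^(1/116).
Step 1: integral(x^(1/116), 0, 1) = [x^(1/116+1) / (1/116+1)] from 0 to 1
     = 1 / (1/116 + 1) = 1 / ((116+1)/116) = 116/(116+1)
     = 116/117 = 0.991453
Step 2: As n -> infinity, f_n(x) = x^(1/n) -> 1 for x in (0,1], and f_n is increasing in n.
By MCT, lim_n integral(f_n) = integral(lim_n f_n) = integral(1, 0, 1) = 1.
Step 3: Verify convergence: 116/117 = 0.991453 -> 1


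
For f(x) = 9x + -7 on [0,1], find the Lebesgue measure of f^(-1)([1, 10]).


f^(-1)([1, 10]) = {x : 1 <= 9x + -7 <= 10}
Solving: (1 - -7)/9 <= x <= (10 - -7)/9
= [0.888889, 1.888889]
Intersecting with [0,1]: [0.888889, 1]
Measure = 1 - 0.888889 = 0.111111


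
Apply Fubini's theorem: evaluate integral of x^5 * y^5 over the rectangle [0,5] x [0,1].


By Fubini's theorem, the double integral factors as a product of single integrals:
Step 1: integral_0^5 x^5 dx = [x^6/6] from 0 to 5
     = 5^6/6 = 2604.166667
Step 2: integral_0^1 y^5 dy = [y^6/6] from 0 to 1
     = 1^6/6 = 0.166667
Step 3: Double integral = 2604.166667 * 0.166667 = 434.027778


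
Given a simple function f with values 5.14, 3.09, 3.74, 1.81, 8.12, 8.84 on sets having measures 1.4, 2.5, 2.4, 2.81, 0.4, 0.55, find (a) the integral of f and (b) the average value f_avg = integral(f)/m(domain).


Step 1: Integral = sum(value_i * measure_i)
= 5.14*1.4 + 3.09*2.5 + 3.74*2.4 + 1.81*2.81 + 8.12*0.4 + 8.84*0.55
= 7.196 + 7.725 + 8.976 + 5.0861 + 3.248 + 4.862
= 37.0931
Step 2: Total measure of domain = 1.4 + 2.5 + 2.4 + 2.81 + 0.4 + 0.55 = 10.06
Step 3: Average value = 37.0931 / 10.06 = 3.687187


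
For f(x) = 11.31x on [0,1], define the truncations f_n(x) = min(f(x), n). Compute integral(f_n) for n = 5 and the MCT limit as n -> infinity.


f(x) = 11.31x on [0,1]; f_n(x) = min(11.31x, n). At n = 5:
Step 1: f(x) reaches 5 at x = 5/11.31 = 0.442087
Step 2: integral(f_5) = integral(11.31x, 0, 0.442087) + integral(5, 0.442087, 1)
       = 11.31*0.442087^2/2 + 5*(1 - 0.442087)
       = 1.105217 + 2.789567
       = 3.894783
Step 3: As n -> infinity, f_n increases to f, so by MCT integral(f_n) -> integral(f) = 11.31/2 = 5.655.
Convergence: integral(f_5) = 3.894783 -> 5.655 as n -> infinity


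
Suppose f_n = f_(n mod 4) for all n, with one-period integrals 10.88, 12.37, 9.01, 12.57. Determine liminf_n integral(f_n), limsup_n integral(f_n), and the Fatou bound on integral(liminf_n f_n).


The sequence (integral(f_n)) is periodic with period 4, repeating the values 10.88, 12.37, 9.01, 12.57 indefinitely.
Step 1: For a periodic sequence, every tail (a_m, a_(m+1), ...) contains all 4 period values infinitely often.
Step 2: Hence inf of every tail = min of the period values = min(10.88, 12.37, 9.01, 12.57) = 9.01.
        liminf_n integral(f_n) = sup over m of (inf of tail from m) = 9.01.
Step 3: Similarly sup of every tail = max of the period values = 12.57.
        limsup_n integral(f_n) = 12.57.
Step 4: Fatou's lemma: integral(liminf_n f_n) <= liminf_n integral(f_n) = 9.01.
        So the integral of the pointwise liminf is at most 9.01.


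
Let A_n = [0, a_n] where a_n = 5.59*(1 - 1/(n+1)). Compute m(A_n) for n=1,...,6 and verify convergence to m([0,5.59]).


By continuity of measure from below: if A_n increases to A, then m(A_n) -> m(A).
Here A = [0, 5.59], so m(A) = 5.59
Step 1: a_1 = 5.59*(1 - 1/2) = 2.795, m(A_1) = 2.795
Step 2: a_2 = 5.59*(1 - 1/3) = 3.7267, m(A_2) = 3.7267
Step 3: a_3 = 5.59*(1 - 1/4) = 4.1925, m(A_3) = 4.1925
Step 4: a_4 = 5.59*(1 - 1/5) = 4.472, m(A_4) = 4.472
Step 5: a_5 = 5.59*(1 - 1/6) = 4.6583, m(A_5) = 4.6583
Step 6: a_6 = 5.59*(1 - 1/7) = 4.7914, m(A_6) = 4.7914
Limit: m(A_n) -> m([0,5.59]) = 5.59


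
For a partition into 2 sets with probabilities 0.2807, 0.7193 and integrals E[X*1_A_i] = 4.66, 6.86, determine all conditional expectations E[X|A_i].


For each cell A_i: E[X|A_i] = E[X*1_A_i] / P(A_i)
Step 1: E[X|A_1] = 4.66 / 0.2807 = 16.601354
Step 2: E[X|A_2] = 6.86 / 0.7193 = 9.53705
Verification: E[X] = sum E[X*1_A_i] = 4.66 + 6.86 = 11.52


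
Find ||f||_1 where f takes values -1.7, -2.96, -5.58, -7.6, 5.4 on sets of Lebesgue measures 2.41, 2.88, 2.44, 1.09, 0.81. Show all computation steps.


Step 1: Compute |f_i|^1 for each value:
  |-1.7|^1 = 1.7
  |-2.96|^1 = 2.96
  |-5.58|^1 = 5.58
  |-7.6|^1 = 7.6
  |5.4|^1 = 5.4
Step 2: Multiply by measures and sum:
  1.7 * 2.41 = 4.097
  2.96 * 2.88 = 8.5248
  5.58 * 2.44 = 13.6152
  7.6 * 1.09 = 8.284
  5.4 * 0.81 = 4.374
Sum = 4.097 + 8.5248 + 13.6152 + 8.284 + 4.374 = 38.895
Step 3: Take the p-th root:
||f||_1 = (38.895)^(1/1) = 38.895


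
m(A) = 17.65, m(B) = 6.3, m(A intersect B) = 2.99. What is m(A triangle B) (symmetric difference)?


m(A Delta B) = m(A) + m(B) - 2*m(A n B)
= 17.65 + 6.3 - 2*2.99
= 17.65 + 6.3 - 5.98
= 17.97


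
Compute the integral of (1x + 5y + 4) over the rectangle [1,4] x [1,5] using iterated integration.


By Fubini, integrate in x first, then y.
Step 1: Fix y, integrate over x in [1,4]:
  integral(1x + 5y + 4, x=1..4)
  = 1*(4^2 - 1^2)/2 + (5y + 4)*(4 - 1)
  = 7.5 + (5y + 4)*3
  = 7.5 + 15y + 12
  = 19.5 + 15y
Step 2: Integrate over y in [1,5]:
  integral(19.5 + 15y, y=1..5)
  = 19.5*4 + 15*(5^2 - 1^2)/2
  = 78 + 180
  = 258


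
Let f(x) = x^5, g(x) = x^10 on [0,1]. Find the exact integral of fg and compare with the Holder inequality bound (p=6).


Step 1: Exact integral of f*g = integral(x^15, 0, 1) = 1/16
     = 0.0625
Step 2: Holder bound with p=6, q=1.2:
  ||f||_p = (integral x^30 dx)^(1/6) = (1/31)^(1/6) = 0.564209
  ||g||_q = (integral x^12 dx)^(1/1.2) = (1/13)^(1/1.2) = 0.117954
Step 3: Holder bound = ||f||_p * ||g||_q = 0.564209 * 0.117954 = 0.066551
Verification: 0.0625 <= 0.066551 (Holder holds)


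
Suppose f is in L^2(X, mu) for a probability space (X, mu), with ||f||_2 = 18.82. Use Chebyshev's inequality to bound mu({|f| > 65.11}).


Chebyshev/Markov inequality: mu(|f| > eps) <= (||f||_p / eps)^p
Step 1: ||f||_2 / eps = 18.82 / 65.11 = 0.289049
Step 2: Raise to power p = 2:
  (0.289049)^2 = 0.083549
Step 3: Therefore mu(|f| > 65.11) <= 0.083549


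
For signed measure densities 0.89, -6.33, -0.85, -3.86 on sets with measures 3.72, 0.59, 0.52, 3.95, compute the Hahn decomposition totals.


Step 1: Compute signed measure on each set:
  Set 1: 0.89 * 3.72 = 3.3108
  Set 2: -6.33 * 0.59 = -3.7347
  Set 3: -0.85 * 0.52 = -0.442
  Set 4: -3.86 * 3.95 = -15.247
Step 2: Total signed measure = (3.3108) + (-3.7347) + (-0.442) + (-15.247)
     = -16.1129
Step 3: Positive part mu+(X) = sum of positive contributions = 3.3108
Step 4: Negative part mu-(X) = |sum of negative contributions| = 19.4237


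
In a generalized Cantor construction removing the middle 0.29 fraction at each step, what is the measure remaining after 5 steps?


Step 1: At each step, fraction remaining = 1 - 0.29 = 0.71
Step 2: After 5 steps, measure = (0.71)^5
Step 3: Computing the power step by step:
  After step 1: 0.71
  After step 2: 0.5041
  After step 3: 0.357911
  After step 4: 0.254117
  After step 5: 0.180423
Result = 0.180423


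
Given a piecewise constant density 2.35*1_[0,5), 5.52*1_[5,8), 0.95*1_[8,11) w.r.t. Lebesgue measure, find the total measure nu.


Integrate each piece of the Radon-Nikodym derivative:
Step 1: integral_0^5 2.35 dx = 2.35*(5-0) = 2.35*5 = 11.75
Step 2: integral_5^8 5.52 dx = 5.52*(8-5) = 5.52*3 = 16.56
Step 3: integral_8^11 0.95 dx = 0.95*(11-8) = 0.95*3 = 2.85
Total: 11.75 + 16.56 + 2.85 = 31.16


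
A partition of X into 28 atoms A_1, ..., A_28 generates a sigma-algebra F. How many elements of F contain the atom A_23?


Each element of F is a union of some subset S of the 28 atoms.
The element contains A_23 iff A_23 is in S.
So we count subsets S of {A_1,...,A_28} with A_23 in S: choose freely among the other 27 atoms.
Count = 2^(28-1) = 2^27 = 134217728.


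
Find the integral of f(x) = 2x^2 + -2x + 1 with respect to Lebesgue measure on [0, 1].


The Lebesgue integral of a Riemann-integrable function agrees with the Riemann integral.
Antiderivative F(x) = (2/3)x^3 + (-2/2)x^2 + 1x
F(1) = (2/3)*1^3 + (-2/2)*1^2 + 1*1
     = (2/3)*1 + (-2/2)*1 + 1*1
     = 0.666667 + -1 + 1
     = 0.666667
F(0) = 0.0
Integral = F(1) - F(0) = 0.666667 - 0.0 = 0.666667


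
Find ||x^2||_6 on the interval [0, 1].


Step 1: ||f||_6 = (integral_0^1 |x^2|^6 dx)^(1/6)
     = (integral_0^1 x^12 dx)^(1/6)
Step 2: integral_0^1 x^12 dx = [x^13/(13)] from 0 to 1 = 1^13/13
     = 1/13 = 0.076923
Step 3: ||f||_6 = (0.076923)^(1/6) = 0.652143


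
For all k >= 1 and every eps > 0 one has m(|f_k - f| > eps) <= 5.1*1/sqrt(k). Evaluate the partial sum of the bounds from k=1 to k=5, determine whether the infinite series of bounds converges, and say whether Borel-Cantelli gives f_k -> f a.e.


Step 1: List the terms 5.1*1/sqrt(k) for k = 1 to 5:
  k=1: 5.1
  k=2: 3.606245
  k=3: 2.944486
  k=4: 2.55
  k=5: 2.280789
Step 2: Partial sum = 5.1 + 3.606245 + 2.944486 + 2.55 + 2.280789
     = 16.48152
Step 3: The full series sum_(k>=1) 5.1*1/sqrt(k) diverges (p-series with p = 1/2 <= 1; a nonzero constant multiple of a divergent series diverges).
Step 4: The (first) Borel-Cantelli lemma requires a summable sequence of measures, so it does not apply here;
        from this bound alone no conclusion about a.e. convergence can be drawn (convergence in measure still
        gives an a.e.-convergent subsequence, but not a.e. convergence of the whole sequence).
Conclusion: series diverges; Borel-Cantelli is inconclusive about a.e. convergence of f_k.


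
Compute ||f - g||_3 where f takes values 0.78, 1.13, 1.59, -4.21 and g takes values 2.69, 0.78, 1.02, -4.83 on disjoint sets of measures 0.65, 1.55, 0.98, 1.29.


Step 1: Compute differences f_i - g_i:
  0.78 - 2.69 = -1.91
  1.13 - 0.78 = 0.35
  1.59 - 1.02 = 0.57
  -4.21 - -4.83 = 0.62
Step 2: Compute |diff|^3 * measure for each set:
  |-1.91|^3 * 0.65 = 6.967871 * 0.65 = 4.529116
  |0.35|^3 * 1.55 = 0.042875 * 1.55 = 0.066456
  |0.57|^3 * 0.98 = 0.185193 * 0.98 = 0.181489
  |0.62|^3 * 1.29 = 0.238328 * 1.29 = 0.307443
Step 3: Sum = 5.084505
Step 4: ||f-g||_3 = (5.084505)^(1/3) = 1.719556
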